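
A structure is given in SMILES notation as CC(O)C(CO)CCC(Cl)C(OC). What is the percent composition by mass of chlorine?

Atom tally by fragment:
  CH3 → C:1 H:3
  CH(OH) → C:1 H:2 O:1
  CH(CH2OH) → C:2 H:4 O:1
  CH2 → C:1 H:2
  CH2 → C:1 H:2
  CH(Cl) → C:1 H:1 Cl:1
  CH2OCH3 → C:2 H:5 O:1
Element totals:
  C: 9
  H: 19
  Cl: 1
  O: 3
Molecular formula: C9H19ClO3.
Molar mass = 210.698 g/mol.
Mass from Cl: 1 × 35.45 = 35.450 g/mol.
%Cl = 35.450 / 210.698 × 100 = 16.83%.

16.83%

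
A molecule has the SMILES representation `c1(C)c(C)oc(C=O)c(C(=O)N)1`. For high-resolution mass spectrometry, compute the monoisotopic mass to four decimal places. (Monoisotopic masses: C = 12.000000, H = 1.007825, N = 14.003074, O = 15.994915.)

Atom tally by fragment:
  furan ring core → C:4 H:4 O:1
  (− 4 ring H displaced by substituents)
  + CH3 → C:1 H:3
  + CH3 → C:1 H:3
  + CHO → C:1 H:1 O:1
  + CONH2 → C:1 H:2 O:1 N:1
Element totals:
  C: 8
  H: 9
  N: 1
  O: 3
Molecular formula: C8H9NO3.
  M = 8(12.0) + 9(1.007825) + 14.003074 + 3(15.994915)
    = 96.000000 + 9.070425 + 14.003074 + 47.984745 = 167.058244

167.0582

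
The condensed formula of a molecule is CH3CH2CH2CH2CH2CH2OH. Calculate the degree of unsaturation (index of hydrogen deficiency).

0

Element totals:
  C: 6
  H: 14
  O: 1
Molecular formula: C6H14O.
DoU = (2C + 2 + N − H − X) / 2 = (2·6 + 2 + 0 − 14 − 0) / 2 = 0.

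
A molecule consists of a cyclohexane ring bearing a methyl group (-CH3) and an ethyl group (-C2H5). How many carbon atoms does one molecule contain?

9

Atom tally by fragment:
  cyclohexane ring core → C:6 H:12
  (− 2 ring H displaced by substituents)
  + CH3 → C:1 H:3
  + C2H5 → C:2 H:5
Element totals:
  C: 9
  H: 18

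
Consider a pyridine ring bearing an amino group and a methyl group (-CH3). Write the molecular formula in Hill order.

C6H8N2

Atom tally by fragment:
  pyridine ring core → C:5 H:5 N:1
  (− 2 ring H displaced by substituents)
  + NH2 → N:1 H:2
  + CH3 → C:1 H:3
Element totals:
  C: 6
  H: 8
  N: 2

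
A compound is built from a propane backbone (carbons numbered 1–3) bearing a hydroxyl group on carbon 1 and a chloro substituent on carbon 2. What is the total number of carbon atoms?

Atom tally by fragment:
  HOCH2 → C:1 H:3 O:1
  CH(Cl) → C:1 H:1 Cl:1
  CH3 → C:1 H:3
Element totals:
  C: 3
  H: 7
  Cl: 1
  O: 1

3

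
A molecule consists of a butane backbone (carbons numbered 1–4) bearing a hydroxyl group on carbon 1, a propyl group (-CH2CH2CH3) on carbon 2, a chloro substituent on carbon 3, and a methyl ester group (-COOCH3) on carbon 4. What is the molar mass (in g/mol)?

208.68 g/mol

Atom tally by fragment:
  HOCH2 → C:1 H:3 O:1
  CH(CH2CH2CH3) → C:4 H:8
  CH(Cl) → C:1 H:1 Cl:1
  CH2COOCH3 → C:3 H:5 O:2
Element totals:
  C: 9
  H: 17
  Cl: 1
  O: 3
Molecular formula: C9H17ClO3.
  M = 9(12.011) + 17(1.008) + 35.45 + 3(15.999)
    = 108.099 + 17.136 + 35.450 + 47.997 = 208.682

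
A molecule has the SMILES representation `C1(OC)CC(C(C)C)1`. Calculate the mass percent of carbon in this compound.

Atom tally by fragment:
  cyclopropane ring core → C:3 H:6
  (− 2 ring H displaced by substituents)
  + OCH3 → C:1 H:3 O:1
  + CH(CH3)2 → C:3 H:7
Element totals:
  C: 7
  H: 14
  O: 1
Molecular formula: C7H14O.
Molar mass = 114.188 g/mol.
Mass from C: 7 × 12.011 = 84.077 g/mol.
%C = 84.077 / 114.188 × 100 = 73.63%.

73.63%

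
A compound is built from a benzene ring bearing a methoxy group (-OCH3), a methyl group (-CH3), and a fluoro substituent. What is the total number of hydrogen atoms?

9

Atom tally by fragment:
  benzene ring core → C:6 H:6
  (− 3 ring H displaced by substituents)
  + OCH3 → C:1 H:3 O:1
  + CH3 → C:1 H:3
  + F → F:1
Element totals:
  C: 8
  H: 9
  F: 1
  O: 1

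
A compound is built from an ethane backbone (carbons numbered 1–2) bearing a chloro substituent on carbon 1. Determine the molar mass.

Atom tally by fragment:
  ClCH2 → C:1 H:2 Cl:1
  CH3 → C:1 H:3
Element totals:
  C: 2
  H: 5
  Cl: 1
Molecular formula: C2H5Cl.
  M = 2(12.011) + 5(1.008) + 35.45
    = 24.022 + 5.040 + 35.450 = 64.512

64.51 g/mol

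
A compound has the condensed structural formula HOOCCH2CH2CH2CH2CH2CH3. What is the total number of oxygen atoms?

2

Atom tally by fragment:
  HOOCCH2 → C:2 H:3 O:2
  CH2 → C:1 H:2
  CH2 → C:1 H:2
  CH2 → C:1 H:2
  CH2 → C:1 H:2
  CH3 → C:1 H:3
Element totals:
  C: 7
  H: 14
  O: 2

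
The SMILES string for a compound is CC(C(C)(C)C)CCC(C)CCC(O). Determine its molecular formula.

Atom tally by fragment:
  CH3 → C:1 H:3
  CH(C(CH3)3) → C:5 H:10
  CH2 → C:1 H:2
  CH2 → C:1 H:2
  CH(CH3) → C:2 H:4
  CH2 → C:1 H:2
  CH2 → C:1 H:2
  CH2OH → C:1 H:3 O:1
Element totals:
  C: 13
  H: 28
  O: 1

C13H28O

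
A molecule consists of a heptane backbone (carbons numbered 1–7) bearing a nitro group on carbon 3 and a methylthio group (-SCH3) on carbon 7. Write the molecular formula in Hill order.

C8H17NO2S

Atom tally by fragment:
  CH3 → C:1 H:3
  CH2 → C:1 H:2
  CH(NO2) → C:1 H:1 N:1 O:2
  CH2 → C:1 H:2
  CH2 → C:1 H:2
  CH2 → C:1 H:2
  CH2SCH3 → C:2 H:5 S:1
Element totals:
  C: 8
  H: 17
  N: 1
  O: 2
  S: 1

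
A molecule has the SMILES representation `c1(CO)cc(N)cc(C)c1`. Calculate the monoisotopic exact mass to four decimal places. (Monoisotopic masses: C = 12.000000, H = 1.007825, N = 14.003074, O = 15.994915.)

137.0841

Atom tally by fragment:
  benzene ring core → C:6 H:6
  (− 3 ring H displaced by substituents)
  + CH2OH → C:1 H:3 O:1
  + NH2 → N:1 H:2
  + CH3 → C:1 H:3
Element totals:
  C: 8
  H: 11
  N: 1
  O: 1
Molecular formula: C8H11NO.
  M = 8(12.0) + 11(1.007825) + 14.003074 + 15.994915
    = 96.000000 + 11.086075 + 14.003074 + 15.994915 = 137.084064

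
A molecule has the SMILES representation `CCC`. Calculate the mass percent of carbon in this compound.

Atom tally by fragment:
  CH3 → C:1 H:3
  CH2 → C:1 H:2
  CH3 → C:1 H:3
Element totals:
  C: 3
  H: 8
Molecular formula: C3H8.
Molar mass = 44.097 g/mol.
Mass from C: 3 × 12.011 = 36.033 g/mol.
%C = 36.033 / 44.097 × 100 = 81.71%.

81.71%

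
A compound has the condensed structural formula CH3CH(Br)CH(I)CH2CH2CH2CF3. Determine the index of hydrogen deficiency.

0

Atom tally by fragment:
  CH3 → C:1 H:3
  CH(Br) → C:1 H:1 Br:1
  CH(I) → C:1 H:1 I:1
  CH2 → C:1 H:2
  CH2 → C:1 H:2
  CH2CF3 → C:2 H:2 F:3
Element totals:
  C: 7
  H: 11
  Br: 1
  F: 3
  I: 1
Molecular formula: C7H11BrF3I.
DoU = (2C + 2 + N − H − X) / 2 = (2·7 + 2 + 0 − 11 − 5) / 2 = 0.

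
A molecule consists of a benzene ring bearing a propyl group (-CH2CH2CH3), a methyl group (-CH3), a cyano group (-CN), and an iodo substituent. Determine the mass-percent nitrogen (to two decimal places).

4.91%

Atom tally by fragment:
  benzene ring core → C:6 H:6
  (− 4 ring H displaced by substituents)
  + CH2CH2CH3 → C:3 H:7
  + CH3 → C:1 H:3
  + CN → C:1 N:1
  + I → I:1
Element totals:
  C: 11
  H: 12
  I: 1
  N: 1
Molecular formula: C11H12IN.
Molar mass = 285.128 g/mol.
Mass from N: 1 × 14.007 = 14.007 g/mol.
%N = 14.007 / 285.128 × 100 = 4.91%.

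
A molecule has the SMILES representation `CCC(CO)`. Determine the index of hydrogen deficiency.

Atom tally by fragment:
  CH3 → C:1 H:3
  CH2 → C:1 H:2
  CH2CH2OH → C:2 H:5 O:1
Element totals:
  C: 4
  H: 10
  O: 1
Molecular formula: C4H10O.
DoU = (2C + 2 + N − H − X) / 2 = (2·4 + 2 + 0 − 10 − 0) / 2 = 0.

0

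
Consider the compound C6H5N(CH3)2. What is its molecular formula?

Element totals:
  C: 8
  H: 11
  N: 1

C8H11N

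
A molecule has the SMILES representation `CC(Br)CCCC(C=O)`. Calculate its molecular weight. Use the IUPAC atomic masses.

193.08 g/mol

Atom tally by fragment:
  CH3 → C:1 H:3
  CH(Br) → C:1 H:1 Br:1
  CH2 → C:1 H:2
  CH2 → C:1 H:2
  CH2 → C:1 H:2
  CH2CHO → C:2 H:3 O:1
Element totals:
  C: 7
  H: 13
  Br: 1
  O: 1
Molecular formula: C7H13BrO.
  M = 7(12.011) + 13(1.008) + 79.904 + 15.999
    = 84.077 + 13.104 + 79.904 + 15.999 = 193.084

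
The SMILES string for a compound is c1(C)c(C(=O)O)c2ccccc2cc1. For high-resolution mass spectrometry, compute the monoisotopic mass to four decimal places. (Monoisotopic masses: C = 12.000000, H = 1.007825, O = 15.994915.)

186.0681

Atom tally by fragment:
  naphthalene ring system core → C:10 H:8
  (− 2 ring H displaced by substituents)
  + CH3 → C:1 H:3
  + COOH → C:1 H:1 O:2
Element totals:
  C: 12
  H: 10
  O: 2
Molecular formula: C12H10O2.
  M = 12(12.0) + 10(1.007825) + 2(15.994915)
    = 144.000000 + 10.078250 + 31.989830 = 186.068080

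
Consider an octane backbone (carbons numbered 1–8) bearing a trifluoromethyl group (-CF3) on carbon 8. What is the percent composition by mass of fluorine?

31.28%

Atom tally by fragment:
  CH3 → C:1 H:3
  CH2 → C:1 H:2
  CH2 → C:1 H:2
  CH2 → C:1 H:2
  CH2 → C:1 H:2
  CH2 → C:1 H:2
  CH2 → C:1 H:2
  CH2CF3 → C:2 H:2 F:3
Element totals:
  C: 9
  H: 17
  F: 3
Molecular formula: C9H17F3.
Molar mass = 182.229 g/mol.
Mass from F: 3 × 18.998 = 56.994 g/mol.
%F = 56.994 / 182.229 × 100 = 31.28%.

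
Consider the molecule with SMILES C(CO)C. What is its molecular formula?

C3H8O

Atom tally by fragment:
  HOCH2CH2 → C:2 H:5 O:1
  CH3 → C:1 H:3
Element totals:
  C: 3
  H: 8
  O: 1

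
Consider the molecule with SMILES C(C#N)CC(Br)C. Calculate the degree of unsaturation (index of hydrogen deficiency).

Atom tally by fragment:
  NCCH2 → C:2 H:2 N:1
  CH2 → C:1 H:2
  CH(Br) → C:1 H:1 Br:1
  CH3 → C:1 H:3
Element totals:
  C: 5
  H: 8
  Br: 1
  N: 1
Molecular formula: C5H8BrN.
DoU = (2C + 2 + N − H − X) / 2 = (2·5 + 2 + 1 − 8 − 1) / 2 = 2.

2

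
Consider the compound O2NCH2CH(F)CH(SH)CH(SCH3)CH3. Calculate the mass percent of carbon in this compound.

Atom tally by fragment:
  O2NCH2 → C:1 H:2 N:1 O:2
  CH(F) → C:1 H:1 F:1
  CH(SH) → C:1 H:2 S:1
  CH(SCH3) → C:2 H:4 S:1
  CH3 → C:1 H:3
Element totals:
  C: 6
  H: 12
  F: 1
  N: 1
  O: 2
  S: 2
Molecular formula: C6H12FNO2S2.
Molar mass = 213.285 g/mol.
Mass from C: 6 × 12.011 = 72.066 g/mol.
%C = 72.066 / 213.285 × 100 = 33.79%.

33.79%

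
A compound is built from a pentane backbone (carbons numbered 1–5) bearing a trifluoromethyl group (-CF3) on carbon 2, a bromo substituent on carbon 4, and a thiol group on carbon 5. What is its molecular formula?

C6H10BrF3S

Atom tally by fragment:
  CH3 → C:1 H:3
  CH(CF3) → C:2 H:1 F:3
  CH2 → C:1 H:2
  CH(Br) → C:1 H:1 Br:1
  CH2SH → C:1 H:3 S:1
Element totals:
  C: 6
  H: 10
  Br: 1
  F: 3
  S: 1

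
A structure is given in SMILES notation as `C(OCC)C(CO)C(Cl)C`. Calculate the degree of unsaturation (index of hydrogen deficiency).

0

Atom tally by fragment:
  C2H5OCH2 → C:3 H:7 O:1
  CH(CH2OH) → C:2 H:4 O:1
  CH(Cl) → C:1 H:1 Cl:1
  CH3 → C:1 H:3
Element totals:
  C: 7
  H: 15
  Cl: 1
  O: 2
Molecular formula: C7H15ClO2.
DoU = (2C + 2 + N − H − X) / 2 = (2·7 + 2 + 0 − 15 − 1) / 2 = 0.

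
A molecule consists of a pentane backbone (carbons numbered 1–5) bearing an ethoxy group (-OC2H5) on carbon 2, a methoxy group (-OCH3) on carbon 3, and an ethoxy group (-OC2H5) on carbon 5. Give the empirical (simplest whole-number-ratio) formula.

Atom tally by fragment:
  CH3 → C:1 H:3
  CH(OC2H5) → C:3 H:6 O:1
  CH(OCH3) → C:2 H:4 O:1
  CH2 → C:1 H:2
  CH2OC2H5 → C:3 H:7 O:1
Element totals:
  C: 10
  H: 22
  O: 3
Molecular formula: C10H22O3.
gcd of subscripts (10, 22, 3) = 1, so the empirical formula equals the molecular formula.

C10H22O3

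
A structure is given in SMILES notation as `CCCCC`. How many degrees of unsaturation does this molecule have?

Atom tally by fragment:
  CH3 → C:1 H:3
  CH2 → C:1 H:2
  CH2 → C:1 H:2
  CH2 → C:1 H:2
  CH3 → C:1 H:3
Element totals:
  C: 5
  H: 12
Molecular formula: C5H12.
DoU = (2C + 2 + N − H − X) / 2 = (2·5 + 2 + 0 − 12 − 0) / 2 = 0.

0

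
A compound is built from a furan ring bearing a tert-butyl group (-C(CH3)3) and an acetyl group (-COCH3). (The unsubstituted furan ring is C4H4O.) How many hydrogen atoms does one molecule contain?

14

Atom tally by fragment:
  furan ring core → C:4 H:4 O:1
  (− 2 ring H displaced by substituents)
  + C(CH3)3 → C:4 H:9
  + COCH3 → C:2 H:3 O:1
Element totals:
  C: 10
  H: 14
  O: 2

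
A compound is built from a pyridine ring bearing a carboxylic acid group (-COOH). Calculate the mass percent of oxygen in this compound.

25.99%

Atom tally by fragment:
  pyridine ring core → C:5 H:5 N:1
  (− 1 ring H displaced by substituents)
  + COOH → C:1 H:1 O:2
Element totals:
  C: 6
  H: 5
  N: 1
  O: 2
Molecular formula: C6H5NO2.
Molar mass = 123.111 g/mol.
Mass from O: 2 × 15.999 = 31.998 g/mol.
%O = 31.998 / 123.111 × 100 = 25.99%.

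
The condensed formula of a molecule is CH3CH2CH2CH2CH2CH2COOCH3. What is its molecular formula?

C8H16O2

Element totals:
  C: 8
  H: 16
  O: 2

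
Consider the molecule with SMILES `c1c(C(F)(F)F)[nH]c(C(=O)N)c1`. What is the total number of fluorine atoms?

Atom tally by fragment:
  pyrrole ring core → C:4 H:5 N:1
  (− 2 ring H displaced by substituents)
  + CF3 → C:1 F:3
  + CONH2 → C:1 H:2 O:1 N:1
Element totals:
  C: 6
  H: 5
  F: 3
  N: 2
  O: 1

3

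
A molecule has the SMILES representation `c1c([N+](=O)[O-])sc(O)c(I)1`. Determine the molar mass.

271.03 g/mol

Atom tally by fragment:
  thiophene ring core → C:4 H:4 S:1
  (− 3 ring H displaced by substituents)
  + NO2 → N:1 O:2
  + OH → O:1 H:1
  + I → I:1
Element totals:
  C: 4
  H: 2
  I: 1
  N: 1
  O: 3
  S: 1
Molecular formula: C4H2INO3S.
  M = 4(12.011) + 2(1.008) + 126.904 + 14.007 + 3(15.999) + 32.06
    = 48.044 + 2.016 + 126.904 + 14.007 + 47.997 + 32.060 = 271.028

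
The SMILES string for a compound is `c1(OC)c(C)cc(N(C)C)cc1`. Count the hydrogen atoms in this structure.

15

Atom tally by fragment:
  benzene ring core → C:6 H:6
  (− 3 ring H displaced by substituents)
  + OCH3 → C:1 H:3 O:1
  + CH3 → C:1 H:3
  + N(CH3)2 → N:1 C:2 H:6
Element totals:
  C: 10
  H: 15
  N: 1
  O: 1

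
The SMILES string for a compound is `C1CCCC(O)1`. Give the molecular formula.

C5H10O

Atom tally by fragment:
  cyclopentane ring core → C:5 H:10
  (− 1 ring H displaced by substituents)
  + OH → O:1 H:1
Element totals:
  C: 5
  H: 10
  O: 1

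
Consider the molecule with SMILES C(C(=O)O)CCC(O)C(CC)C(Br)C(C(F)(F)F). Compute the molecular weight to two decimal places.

335.16 g/mol

Atom tally by fragment:
  HOOCCH2 → C:2 H:3 O:2
  CH2 → C:1 H:2
  CH2 → C:1 H:2
  CH(OH) → C:1 H:2 O:1
  CH(C2H5) → C:3 H:6
  CH(Br) → C:1 H:1 Br:1
  CH2CF3 → C:2 H:2 F:3
Element totals:
  C: 11
  H: 18
  Br: 1
  F: 3
  O: 3
Molecular formula: C11H18BrF3O3.
  M = 11(12.011) + 18(1.008) + 79.904 + 3(18.998) + 3(15.999)
    = 132.121 + 18.144 + 79.904 + 56.994 + 47.997 = 335.160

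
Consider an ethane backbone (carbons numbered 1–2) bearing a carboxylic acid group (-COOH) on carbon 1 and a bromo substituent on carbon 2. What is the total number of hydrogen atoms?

5

Atom tally by fragment:
  HOOCCH2 → C:2 H:3 O:2
  CH2Br → C:1 H:2 Br:1
Element totals:
  C: 3
  H: 5
  Br: 1
  O: 2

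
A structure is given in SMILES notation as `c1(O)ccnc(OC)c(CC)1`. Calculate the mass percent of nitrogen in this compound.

Atom tally by fragment:
  pyridine ring core → C:5 H:5 N:1
  (− 3 ring H displaced by substituents)
  + OH → O:1 H:1
  + OCH3 → C:1 H:3 O:1
  + C2H5 → C:2 H:5
Element totals:
  C: 8
  H: 11
  N: 1
  O: 2
Molecular formula: C8H11NO2.
Molar mass = 153.181 g/mol.
Mass from N: 1 × 14.007 = 14.007 g/mol.
%N = 14.007 / 153.181 × 100 = 9.14%.

9.14%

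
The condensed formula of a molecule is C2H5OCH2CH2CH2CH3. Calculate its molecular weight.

Element totals:
  C: 6
  H: 14
  O: 1
Molecular formula: C6H14O.
  M = 6(12.011) + 14(1.008) + 15.999
    = 72.066 + 14.112 + 15.999 = 102.177

102.18 g/mol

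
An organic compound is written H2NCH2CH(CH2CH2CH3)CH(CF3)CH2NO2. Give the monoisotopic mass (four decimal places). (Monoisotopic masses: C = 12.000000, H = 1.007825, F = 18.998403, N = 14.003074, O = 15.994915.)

Atom tally by fragment:
  H2NCH2 → C:1 H:4 N:1
  CH(CH2CH2CH3) → C:4 H:8
  CH(CF3) → C:2 H:1 F:3
  CH2NO2 → C:1 H:2 N:1 O:2
Element totals:
  C: 8
  H: 15
  F: 3
  N: 2
  O: 2
Molecular formula: C8H15F3N2O2.
  M = 8(12.0) + 15(1.007825) + 3(18.998403) + 2(14.003074) + 2(15.994915)
    = 96.000000 + 15.117375 + 56.995209 + 28.006148 + 31.989830 = 228.108562

228.1086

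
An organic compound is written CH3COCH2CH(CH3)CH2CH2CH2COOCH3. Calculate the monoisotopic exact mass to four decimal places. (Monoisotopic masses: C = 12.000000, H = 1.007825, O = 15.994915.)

Atom tally by fragment:
  CH3COCH2 → C:3 H:5 O:1
  CH(CH3) → C:2 H:4
  CH2 → C:1 H:2
  CH2 → C:1 H:2
  CH2COOCH3 → C:3 H:5 O:2
Element totals:
  C: 10
  H: 18
  O: 3
Molecular formula: C10H18O3.
  M = 10(12.0) + 18(1.007825) + 3(15.994915)
    = 120.000000 + 18.140850 + 47.984745 = 186.125595

186.1256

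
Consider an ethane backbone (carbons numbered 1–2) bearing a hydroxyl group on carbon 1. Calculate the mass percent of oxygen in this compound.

Atom tally by fragment:
  HOCH2 → C:1 H:3 O:1
  CH3 → C:1 H:3
Element totals:
  C: 2
  H: 6
  O: 1
Molecular formula: C2H6O.
Molar mass = 46.069 g/mol.
Mass from O: 1 × 15.999 = 15.999 g/mol.
%O = 15.999 / 46.069 × 100 = 34.73%.

34.73%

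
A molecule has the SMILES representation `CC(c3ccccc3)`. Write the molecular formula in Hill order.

C8H10

Atom tally by fragment:
  CH3 → C:1 H:3
  CH2C6H5 → C:7 H:7
Element totals:
  C: 8
  H: 10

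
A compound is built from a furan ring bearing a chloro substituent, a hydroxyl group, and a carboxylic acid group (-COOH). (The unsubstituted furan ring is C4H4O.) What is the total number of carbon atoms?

Atom tally by fragment:
  furan ring core → C:4 H:4 O:1
  (− 3 ring H displaced by substituents)
  + Cl → Cl:1
  + OH → O:1 H:1
  + COOH → C:1 H:1 O:2
Element totals:
  C: 5
  H: 3
  Cl: 1
  O: 4

5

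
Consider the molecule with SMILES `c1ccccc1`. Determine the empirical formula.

CH

Atom tally by fragment:
  benzene ring core → C:6 H:6
Element totals:
  C: 6
  H: 6
Molecular formula: C6H6.
gcd of subscripts = 6; dividing each by 6:
  C: 6/6 = 1
  H: 6/6 = 1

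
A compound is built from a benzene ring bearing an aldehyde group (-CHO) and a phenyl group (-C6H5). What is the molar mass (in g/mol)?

Atom tally by fragment:
  benzene ring core → C:6 H:6
  (− 2 ring H displaced by substituents)
  + CHO → C:1 H:1 O:1
  + C6H5 → C:6 H:5
Element totals:
  C: 13
  H: 10
  O: 1
Molecular formula: C13H10O.
  M = 13(12.011) + 10(1.008) + 15.999
    = 156.143 + 10.080 + 15.999 = 182.222

182.22 g/mol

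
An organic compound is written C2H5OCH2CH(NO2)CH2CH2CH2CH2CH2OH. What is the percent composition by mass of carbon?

Atom tally by fragment:
  C2H5OCH2 → C:3 H:7 O:1
  CH(NO2) → C:1 H:1 N:1 O:2
  CH2 → C:1 H:2
  CH2 → C:1 H:2
  CH2 → C:1 H:2
  CH2CH2OH → C:2 H:5 O:1
Element totals:
  C: 9
  H: 19
  N: 1
  O: 4
Molecular formula: C9H19NO4.
Molar mass = 205.254 g/mol.
Mass from C: 9 × 12.011 = 108.099 g/mol.
%C = 108.099 / 205.254 × 100 = 52.67%.

52.67%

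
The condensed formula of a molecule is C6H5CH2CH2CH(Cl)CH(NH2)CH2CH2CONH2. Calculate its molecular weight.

254.76 g/mol

Atom tally by fragment:
  C6H5CH2 → C:7 H:7
  CH2 → C:1 H:2
  CH(Cl) → C:1 H:1 Cl:1
  CH(NH2) → C:1 H:3 N:1
  CH2 → C:1 H:2
  CH2CONH2 → C:2 H:4 O:1 N:1
Element totals:
  C: 13
  H: 19
  Cl: 1
  N: 2
  O: 1
Molecular formula: C13H19ClN2O.
  M = 13(12.011) + 19(1.008) + 35.45 + 2(14.007) + 15.999
    = 156.143 + 19.152 + 35.450 + 28.014 + 15.999 = 254.758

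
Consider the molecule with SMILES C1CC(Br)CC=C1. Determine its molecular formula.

C6H9Br

Atom tally by fragment:
  cyclohexene ring core → C:6 H:10
  (− 1 ring H displaced by substituents)
  + Br → Br:1
Element totals:
  C: 6
  H: 9
  Br: 1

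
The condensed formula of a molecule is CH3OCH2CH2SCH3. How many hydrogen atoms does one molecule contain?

10

Atom tally by fragment:
  CH3OCH2 → C:2 H:5 O:1
  CH2SCH3 → C:2 H:5 S:1
Element totals:
  C: 4
  H: 10
  O: 1
  S: 1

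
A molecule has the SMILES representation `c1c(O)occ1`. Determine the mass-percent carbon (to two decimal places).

57.14%

Atom tally by fragment:
  furan ring core → C:4 H:4 O:1
  (− 1 ring H displaced by substituents)
  + OH → O:1 H:1
Element totals:
  C: 4
  H: 4
  O: 2
Molecular formula: C4H4O2.
Molar mass = 84.074 g/mol.
Mass from C: 4 × 12.011 = 48.044 g/mol.
%C = 48.044 / 84.074 × 100 = 57.14%.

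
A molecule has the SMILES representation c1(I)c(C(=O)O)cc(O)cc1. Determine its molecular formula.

C7H5IO3

Atom tally by fragment:
  benzene ring core → C:6 H:6
  (− 3 ring H displaced by substituents)
  + I → I:1
  + COOH → C:1 H:1 O:2
  + OH → O:1 H:1
Element totals:
  C: 7
  H: 5
  I: 1
  O: 3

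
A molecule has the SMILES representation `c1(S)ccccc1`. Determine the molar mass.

Atom tally by fragment:
  benzene ring core → C:6 H:6
  (− 1 ring H displaced by substituents)
  + SH → S:1 H:1
Element totals:
  C: 6
  H: 6
  S: 1
Molecular formula: C6H6S.
  M = 6(12.011) + 6(1.008) + 32.06
    = 72.066 + 6.048 + 32.060 = 110.174

110.17 g/mol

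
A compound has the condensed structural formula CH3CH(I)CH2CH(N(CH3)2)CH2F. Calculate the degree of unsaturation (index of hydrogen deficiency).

Element totals:
  C: 7
  H: 15
  F: 1
  I: 1
  N: 1
Molecular formula: C7H15FIN.
DoU = (2C + 2 + N − H − X) / 2 = (2·7 + 2 + 1 − 15 − 2) / 2 = 0.

0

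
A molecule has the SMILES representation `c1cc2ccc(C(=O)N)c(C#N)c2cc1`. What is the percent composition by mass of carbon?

Atom tally by fragment:
  naphthalene ring system core → C:10 H:8
  (− 2 ring H displaced by substituents)
  + CONH2 → C:1 H:2 O:1 N:1
  + CN → C:1 N:1
Element totals:
  C: 12
  H: 8
  N: 2
  O: 1
Molecular formula: C12H8N2O.
Molar mass = 196.209 g/mol.
Mass from C: 12 × 12.011 = 144.132 g/mol.
%C = 144.132 / 196.209 × 100 = 73.46%.

73.46%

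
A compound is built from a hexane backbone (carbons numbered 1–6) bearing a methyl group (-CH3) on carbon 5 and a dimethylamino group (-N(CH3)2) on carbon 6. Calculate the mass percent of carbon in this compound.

75.45%

Atom tally by fragment:
  CH3 → C:1 H:3
  CH2 → C:1 H:2
  CH2 → C:1 H:2
  CH2 → C:1 H:2
  CH(CH3) → C:2 H:4
  CH2N(CH3)2 → C:3 H:8 N:1
Element totals:
  C: 9
  H: 21
  N: 1
Molecular formula: C9H21N.
Molar mass = 143.274 g/mol.
Mass from C: 9 × 12.011 = 108.099 g/mol.
%C = 108.099 / 143.274 × 100 = 75.45%.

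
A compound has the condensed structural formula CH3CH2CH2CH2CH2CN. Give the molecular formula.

C6H11N

Atom tally by fragment:
  CH3 → C:1 H:3
  CH2 → C:1 H:2
  CH2 → C:1 H:2
  CH2 → C:1 H:2
  CH2CN → C:2 H:2 N:1
Element totals:
  C: 6
  H: 11
  N: 1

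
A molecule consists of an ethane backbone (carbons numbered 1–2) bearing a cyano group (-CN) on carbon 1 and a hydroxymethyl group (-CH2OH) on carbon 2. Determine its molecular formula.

Atom tally by fragment:
  NCCH2 → C:2 H:2 N:1
  CH2CH2OH → C:2 H:5 O:1
Element totals:
  C: 4
  H: 7
  N: 1
  O: 1

C4H7NO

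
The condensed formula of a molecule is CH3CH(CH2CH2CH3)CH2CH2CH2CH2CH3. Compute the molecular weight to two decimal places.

142.29 g/mol

Atom tally by fragment:
  CH3 → C:1 H:3
  CH(CH2CH2CH3) → C:4 H:8
  CH2 → C:1 H:2
  CH2 → C:1 H:2
  CH2 → C:1 H:2
  CH2 → C:1 H:2
  CH3 → C:1 H:3
Element totals:
  C: 10
  H: 22
Molecular formula: C10H22.
  M = 10(12.011) + 22(1.008)
    = 120.110 + 22.176 = 142.286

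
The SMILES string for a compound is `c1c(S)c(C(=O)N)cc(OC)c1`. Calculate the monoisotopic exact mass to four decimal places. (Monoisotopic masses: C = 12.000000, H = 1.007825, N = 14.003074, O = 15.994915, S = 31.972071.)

Atom tally by fragment:
  benzene ring core → C:6 H:6
  (− 3 ring H displaced by substituents)
  + SH → S:1 H:1
  + CONH2 → C:1 H:2 O:1 N:1
  + OCH3 → C:1 H:3 O:1
Element totals:
  C: 8
  H: 9
  N: 1
  O: 2
  S: 1
Molecular formula: C8H9NO2S.
  M = 8(12.0) + 9(1.007825) + 14.003074 + 2(15.994915) + 31.972071
    = 96.000000 + 9.070425 + 14.003074 + 31.989830 + 31.972071 = 183.035400

183.0354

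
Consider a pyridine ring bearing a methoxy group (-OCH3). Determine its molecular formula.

Atom tally by fragment:
  pyridine ring core → C:5 H:5 N:1
  (− 1 ring H displaced by substituents)
  + OCH3 → C:1 H:3 O:1
Element totals:
  C: 6
  H: 7
  N: 1
  O: 1

C6H7NO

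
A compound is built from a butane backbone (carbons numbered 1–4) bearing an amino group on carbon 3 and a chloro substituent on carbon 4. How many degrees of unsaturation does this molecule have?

0

Atom tally by fragment:
  CH3 → C:1 H:3
  CH2 → C:1 H:2
  CH(NH2) → C:1 H:3 N:1
  CH2Cl → C:1 H:2 Cl:1
Element totals:
  C: 4
  H: 10
  Cl: 1
  N: 1
Molecular formula: C4H10ClN.
DoU = (2C + 2 + N − H − X) / 2 = (2·4 + 2 + 1 − 10 − 1) / 2 = 0.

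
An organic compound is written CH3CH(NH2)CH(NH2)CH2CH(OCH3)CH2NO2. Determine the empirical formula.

Atom tally by fragment:
  CH3 → C:1 H:3
  CH(NH2) → C:1 H:3 N:1
  CH(NH2) → C:1 H:3 N:1
  CH2 → C:1 H:2
  CH(OCH3) → C:2 H:4 O:1
  CH2NO2 → C:1 H:2 N:1 O:2
Element totals:
  C: 7
  H: 17
  N: 3
  O: 3
Molecular formula: C7H17N3O3.
gcd of subscripts (7, 17, 3, 3) = 1, so the empirical formula equals the molecular formula.

C7H17N3O3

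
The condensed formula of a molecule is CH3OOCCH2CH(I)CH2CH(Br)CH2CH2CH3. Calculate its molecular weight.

Element totals:
  C: 9
  H: 16
  Br: 1
  I: 1
  O: 2
Molecular formula: C9H16BrIO2.
  M = 9(12.011) + 16(1.008) + 79.904 + 126.904 + 2(15.999)
    = 108.099 + 16.128 + 79.904 + 126.904 + 31.998 = 363.033

363.03 g/mol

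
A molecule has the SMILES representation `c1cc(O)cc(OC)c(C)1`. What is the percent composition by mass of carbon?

69.55%

Atom tally by fragment:
  benzene ring core → C:6 H:6
  (− 3 ring H displaced by substituents)
  + OH → O:1 H:1
  + OCH3 → C:1 H:3 O:1
  + CH3 → C:1 H:3
Element totals:
  C: 8
  H: 10
  O: 2
Molecular formula: C8H10O2.
Molar mass = 138.166 g/mol.
Mass from C: 8 × 12.011 = 96.088 g/mol.
%C = 96.088 / 138.166 × 100 = 69.55%.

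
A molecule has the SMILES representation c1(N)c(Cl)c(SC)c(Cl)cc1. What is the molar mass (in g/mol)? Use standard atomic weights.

Atom tally by fragment:
  benzene ring core → C:6 H:6
  (− 4 ring H displaced by substituents)
  + NH2 → N:1 H:2
  + Cl → Cl:1
  + SCH3 → C:1 H:3 S:1
  + Cl → Cl:1
Element totals:
  C: 7
  H: 7
  Cl: 2
  N: 1
  S: 1
Molecular formula: C7H7Cl2NS.
  M = 7(12.011) + 7(1.008) + 2(35.45) + 14.007 + 32.06
    = 84.077 + 7.056 + 70.900 + 14.007 + 32.060 = 208.100

208.10 g/mol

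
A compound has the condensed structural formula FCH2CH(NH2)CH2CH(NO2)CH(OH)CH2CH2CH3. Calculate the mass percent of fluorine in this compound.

9.12%

Atom tally by fragment:
  FCH2 → C:1 H:2 F:1
  CH(NH2) → C:1 H:3 N:1
  CH2 → C:1 H:2
  CH(NO2) → C:1 H:1 N:1 O:2
  CH(OH) → C:1 H:2 O:1
  CH2 → C:1 H:2
  CH2 → C:1 H:2
  CH3 → C:1 H:3
Element totals:
  C: 8
  H: 17
  F: 1
  N: 2
  O: 3
Molecular formula: C8H17FN2O3.
Molar mass = 208.233 g/mol.
Mass from F: 1 × 18.998 = 18.998 g/mol.
%F = 18.998 / 208.233 × 100 = 9.12%.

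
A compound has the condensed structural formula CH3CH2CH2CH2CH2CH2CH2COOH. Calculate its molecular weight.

Atom tally by fragment:
  CH3 → C:1 H:3
  CH2 → C:1 H:2
  CH2 → C:1 H:2
  CH2 → C:1 H:2
  CH2 → C:1 H:2
  CH2 → C:1 H:2
  CH2COOH → C:2 H:3 O:2
Element totals:
  C: 8
  H: 16
  O: 2
Molecular formula: C8H16O2.
  M = 8(12.011) + 16(1.008) + 2(15.999)
    = 96.088 + 16.128 + 31.998 = 144.214

144.21 g/mol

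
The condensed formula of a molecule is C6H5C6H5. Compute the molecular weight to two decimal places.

Atom tally by fragment:
  benzene ring core → C:6 H:6
  (− 1 ring H displaced by substituents)
  + C6H5 → C:6 H:5
Element totals:
  C: 12
  H: 10
Molecular formula: C12H10.
  M = 12(12.011) + 10(1.008)
    = 144.132 + 10.080 = 154.212

154.21 g/mol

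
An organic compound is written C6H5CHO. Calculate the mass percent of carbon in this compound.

Atom tally by fragment:
  benzene ring core → C:6 H:6
  (− 1 ring H displaced by substituents)
  + CHO → C:1 H:1 O:1
Element totals:
  C: 7
  H: 6
  O: 1
Molecular formula: C7H6O.
Molar mass = 106.124 g/mol.
Mass from C: 7 × 12.011 = 84.077 g/mol.
%C = 84.077 / 106.124 × 100 = 79.23%.

79.23%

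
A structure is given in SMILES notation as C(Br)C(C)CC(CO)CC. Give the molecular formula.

Atom tally by fragment:
  BrCH2 → C:1 H:2 Br:1
  CH(CH3) → C:2 H:4
  CH2 → C:1 H:2
  CH(CH2OH) → C:2 H:4 O:1
  CH2 → C:1 H:2
  CH3 → C:1 H:3
Element totals:
  C: 8
  H: 17
  Br: 1
  O: 1

C8H17BrO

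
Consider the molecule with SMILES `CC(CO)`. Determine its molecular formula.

C3H8O

Atom tally by fragment:
  CH3 → C:1 H:3
  CH2CH2OH → C:2 H:5 O:1
Element totals:
  C: 3
  H: 8
  O: 1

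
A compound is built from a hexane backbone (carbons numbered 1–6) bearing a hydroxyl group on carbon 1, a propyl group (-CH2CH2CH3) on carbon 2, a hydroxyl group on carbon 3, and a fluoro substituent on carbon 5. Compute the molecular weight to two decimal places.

178.25 g/mol

Atom tally by fragment:
  HOCH2 → C:1 H:3 O:1
  CH(CH2CH2CH3) → C:4 H:8
  CH(OH) → C:1 H:2 O:1
  CH2 → C:1 H:2
  CH(F) → C:1 H:1 F:1
  CH3 → C:1 H:3
Element totals:
  C: 9
  H: 19
  F: 1
  O: 2
Molecular formula: C9H19FO2.
  M = 9(12.011) + 19(1.008) + 18.998 + 2(15.999)
    = 108.099 + 19.152 + 18.998 + 31.998 = 178.247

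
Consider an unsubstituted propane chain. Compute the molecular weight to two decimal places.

44.10 g/mol

Atom tally by fragment:
  CH3 → C:1 H:3
  CH2 → C:1 H:2
  CH3 → C:1 H:3
Element totals:
  C: 3
  H: 8
Molecular formula: C3H8.
  M = 3(12.011) + 8(1.008)
    = 36.033 + 8.064 = 44.097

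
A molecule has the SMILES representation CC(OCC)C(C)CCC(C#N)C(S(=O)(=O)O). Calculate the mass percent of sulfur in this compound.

Atom tally by fragment:
  CH3 → C:1 H:3
  CH(OC2H5) → C:3 H:6 O:1
  CH(CH3) → C:2 H:4
  CH2 → C:1 H:2
  CH2 → C:1 H:2
  CH(CN) → C:2 H:1 N:1
  CH2SO3H → C:1 H:3 S:1 O:3
Element totals:
  C: 11
  H: 21
  N: 1
  O: 4
  S: 1
Molecular formula: C11H21NO4S.
Molar mass = 263.352 g/mol.
Mass from S: 1 × 32.06 = 32.060 g/mol.
%S = 32.060 / 263.352 × 100 = 12.17%.

12.17%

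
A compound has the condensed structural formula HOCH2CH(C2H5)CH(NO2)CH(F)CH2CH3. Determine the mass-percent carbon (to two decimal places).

Element totals:
  C: 8
  H: 16
  F: 1
  N: 1
  O: 3
Molecular formula: C8H16FNO3.
Molar mass = 193.218 g/mol.
Mass from C: 8 × 12.011 = 96.088 g/mol.
%C = 96.088 / 193.218 × 100 = 49.73%.

49.73%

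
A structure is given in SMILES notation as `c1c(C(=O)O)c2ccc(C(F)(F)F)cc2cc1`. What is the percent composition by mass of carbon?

60.01%

Atom tally by fragment:
  naphthalene ring system core → C:10 H:8
  (− 2 ring H displaced by substituents)
  + COOH → C:1 H:1 O:2
  + CF3 → C:1 F:3
Element totals:
  C: 12
  H: 7
  F: 3
  O: 2
Molecular formula: C12H7F3O2.
Molar mass = 240.180 g/mol.
Mass from C: 12 × 12.011 = 144.132 g/mol.
%C = 144.132 / 240.180 × 100 = 60.01%.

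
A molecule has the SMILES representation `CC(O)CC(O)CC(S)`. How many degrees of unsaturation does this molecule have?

Atom tally by fragment:
  CH3 → C:1 H:3
  CH(OH) → C:1 H:2 O:1
  CH2 → C:1 H:2
  CH(OH) → C:1 H:2 O:1
  CH2 → C:1 H:2
  CH2SH → C:1 H:3 S:1
Element totals:
  C: 6
  H: 14
  O: 2
  S: 1
Molecular formula: C6H14O2S.
DoU = (2C + 2 + N − H − X) / 2 = (2·6 + 2 + 0 − 14 − 0) / 2 = 0.

0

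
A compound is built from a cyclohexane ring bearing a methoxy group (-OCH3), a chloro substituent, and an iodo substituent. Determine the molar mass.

Atom tally by fragment:
  cyclohexane ring core → C:6 H:12
  (− 3 ring H displaced by substituents)
  + OCH3 → C:1 H:3 O:1
  + Cl → Cl:1
  + I → I:1
Element totals:
  C: 7
  H: 12
  Cl: 1
  I: 1
  O: 1
Molecular formula: C7H12ClIO.
  M = 7(12.011) + 12(1.008) + 35.45 + 126.904 + 15.999
    = 84.077 + 12.096 + 35.450 + 126.904 + 15.999 = 274.526

274.53 g/mol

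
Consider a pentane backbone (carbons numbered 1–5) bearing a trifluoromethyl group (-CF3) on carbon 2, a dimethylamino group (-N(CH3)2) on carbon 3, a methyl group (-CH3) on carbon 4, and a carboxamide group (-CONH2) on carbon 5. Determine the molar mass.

240.27 g/mol

Atom tally by fragment:
  CH3 → C:1 H:3
  CH(CF3) → C:2 H:1 F:3
  CH(N(CH3)2) → C:3 H:7 N:1
  CH(CH3) → C:2 H:4
  CH2CONH2 → C:2 H:4 O:1 N:1
Element totals:
  C: 10
  H: 19
  F: 3
  N: 2
  O: 1
Molecular formula: C10H19F3N2O.
  M = 10(12.011) + 19(1.008) + 3(18.998) + 2(14.007) + 15.999
    = 120.110 + 19.152 + 56.994 + 28.014 + 15.999 = 240.269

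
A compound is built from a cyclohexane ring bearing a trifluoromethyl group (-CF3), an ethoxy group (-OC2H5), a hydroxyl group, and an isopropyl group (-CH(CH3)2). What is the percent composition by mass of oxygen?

12.58%

Atom tally by fragment:
  cyclohexane ring core → C:6 H:12
  (− 4 ring H displaced by substituents)
  + CF3 → C:1 F:3
  + OC2H5 → C:2 H:5 O:1
  + OH → O:1 H:1
  + CH(CH3)2 → C:3 H:7
Element totals:
  C: 12
  H: 21
  F: 3
  O: 2
Molecular formula: C12H21F3O2.
Molar mass = 254.292 g/mol.
Mass from O: 2 × 15.999 = 31.998 g/mol.
%O = 31.998 / 254.292 × 100 = 12.58%.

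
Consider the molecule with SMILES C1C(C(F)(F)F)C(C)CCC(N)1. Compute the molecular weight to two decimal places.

Atom tally by fragment:
  cyclohexane ring core → C:6 H:12
  (− 3 ring H displaced by substituents)
  + CF3 → C:1 F:3
  + CH3 → C:1 H:3
  + NH2 → N:1 H:2
Element totals:
  C: 8
  H: 14
  F: 3
  N: 1
Molecular formula: C8H14F3N.
  M = 8(12.011) + 14(1.008) + 3(18.998) + 14.007
    = 96.088 + 14.112 + 56.994 + 14.007 = 181.201

181.20 g/mol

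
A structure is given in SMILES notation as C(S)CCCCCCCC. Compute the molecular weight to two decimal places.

160.32 g/mol

Atom tally by fragment:
  HSCH2 → C:1 H:3 S:1
  CH2 → C:1 H:2
  CH2 → C:1 H:2
  CH2 → C:1 H:2
  CH2 → C:1 H:2
  CH2 → C:1 H:2
  CH2 → C:1 H:2
  CH2 → C:1 H:2
  CH3 → C:1 H:3
Element totals:
  C: 9
  H: 20
  S: 1
Molecular formula: C9H20S.
  M = 9(12.011) + 20(1.008) + 32.06
    = 108.099 + 20.160 + 32.060 = 160.319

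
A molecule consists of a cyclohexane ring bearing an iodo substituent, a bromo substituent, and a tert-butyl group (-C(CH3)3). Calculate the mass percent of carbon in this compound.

34.81%

Atom tally by fragment:
  cyclohexane ring core → C:6 H:12
  (− 3 ring H displaced by substituents)
  + I → I:1
  + Br → Br:1
  + C(CH3)3 → C:4 H:9
Element totals:
  C: 10
  H: 18
  Br: 1
  I: 1
Molecular formula: C10H18BrI.
Molar mass = 345.062 g/mol.
Mass from C: 10 × 12.011 = 120.110 g/mol.
%C = 120.110 / 345.062 × 100 = 34.81%.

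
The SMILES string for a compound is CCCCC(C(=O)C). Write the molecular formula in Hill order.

Atom tally by fragment:
  CH3 → C:1 H:3
  CH2 → C:1 H:2
  CH2 → C:1 H:2
  CH2 → C:1 H:2
  CH2COCH3 → C:3 H:5 O:1
Element totals:
  C: 7
  H: 14
  O: 1

C7H14O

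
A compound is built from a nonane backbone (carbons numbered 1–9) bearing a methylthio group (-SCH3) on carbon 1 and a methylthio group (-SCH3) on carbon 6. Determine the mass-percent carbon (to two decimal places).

Atom tally by fragment:
  CH3SCH2 → C:2 H:5 S:1
  CH2 → C:1 H:2
  CH2 → C:1 H:2
  CH2 → C:1 H:2
  CH2 → C:1 H:2
  CH(SCH3) → C:2 H:4 S:1
  CH2 → C:1 H:2
  CH2 → C:1 H:2
  CH3 → C:1 H:3
Element totals:
  C: 11
  H: 24
  S: 2
Molecular formula: C11H24S2.
Molar mass = 220.433 g/mol.
Mass from C: 11 × 12.011 = 132.121 g/mol.
%C = 132.121 / 220.433 × 100 = 59.94%.

59.94%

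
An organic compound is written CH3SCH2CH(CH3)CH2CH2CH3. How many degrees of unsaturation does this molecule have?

0

Element totals:
  C: 7
  H: 16
  S: 1
Molecular formula: C7H16S.
DoU = (2C + 2 + N − H − X) / 2 = (2·7 + 2 + 0 − 16 − 0) / 2 = 0.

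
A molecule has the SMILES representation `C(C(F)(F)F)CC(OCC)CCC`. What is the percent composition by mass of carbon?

54.53%

Atom tally by fragment:
  F3CCH2 → C:2 H:2 F:3
  CH2 → C:1 H:2
  CH(OC2H5) → C:3 H:6 O:1
  CH2 → C:1 H:2
  CH2 → C:1 H:2
  CH3 → C:1 H:3
Element totals:
  C: 9
  H: 17
  F: 3
  O: 1
Molecular formula: C9H17F3O.
Molar mass = 198.228 g/mol.
Mass from C: 9 × 12.011 = 108.099 g/mol.
%C = 108.099 / 198.228 × 100 = 54.53%.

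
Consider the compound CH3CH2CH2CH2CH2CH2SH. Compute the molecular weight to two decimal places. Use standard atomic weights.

118.24 g/mol

Atom tally by fragment:
  CH3 → C:1 H:3
  CH2 → C:1 H:2
  CH2 → C:1 H:2
  CH2 → C:1 H:2
  CH2 → C:1 H:2
  CH2SH → C:1 H:3 S:1
Element totals:
  C: 6
  H: 14
  S: 1
Molecular formula: C6H14S.
  M = 6(12.011) + 14(1.008) + 32.06
    = 72.066 + 14.112 + 32.060 = 118.238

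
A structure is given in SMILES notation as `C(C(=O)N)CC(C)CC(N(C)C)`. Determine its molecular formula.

C9H20N2O

Atom tally by fragment:
  H2NOCCH2 → C:2 H:4 O:1 N:1
  CH2 → C:1 H:2
  CH(CH3) → C:2 H:4
  CH2 → C:1 H:2
  CH2N(CH3)2 → C:3 H:8 N:1
Element totals:
  C: 9
  H: 20
  N: 2
  O: 1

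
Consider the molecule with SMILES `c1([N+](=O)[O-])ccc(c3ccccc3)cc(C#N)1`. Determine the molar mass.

Atom tally by fragment:
  benzene ring core → C:6 H:6
  (− 3 ring H displaced by substituents)
  + NO2 → N:1 O:2
  + C6H5 → C:6 H:5
  + CN → C:1 N:1
Element totals:
  C: 13
  H: 8
  N: 2
  O: 2
Molecular formula: C13H8N2O2.
  M = 13(12.011) + 8(1.008) + 2(14.007) + 2(15.999)
    = 156.143 + 8.064 + 28.014 + 31.998 = 224.219

224.22 g/mol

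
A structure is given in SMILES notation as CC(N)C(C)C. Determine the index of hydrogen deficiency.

0

Atom tally by fragment:
  CH3 → C:1 H:3
  CH(NH2) → C:1 H:3 N:1
  CH(CH3) → C:2 H:4
  CH3 → C:1 H:3
Element totals:
  C: 5
  H: 13
  N: 1
Molecular formula: C5H13N.
DoU = (2C + 2 + N − H − X) / 2 = (2·5 + 2 + 1 − 13 − 0) / 2 = 0.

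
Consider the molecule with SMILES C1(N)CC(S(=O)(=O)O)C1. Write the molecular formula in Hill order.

C4H9NO3S

Atom tally by fragment:
  cyclobutane ring core → C:4 H:8
  (− 2 ring H displaced by substituents)
  + NH2 → N:1 H:2
  + SO3H → S:1 O:3 H:1
Element totals:
  C: 4
  H: 9
  N: 1
  O: 3
  S: 1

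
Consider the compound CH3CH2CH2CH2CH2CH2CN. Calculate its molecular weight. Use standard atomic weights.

Atom tally by fragment:
  CH3 → C:1 H:3
  CH2 → C:1 H:2
  CH2 → C:1 H:2
  CH2 → C:1 H:2
  CH2 → C:1 H:2
  CH2CN → C:2 H:2 N:1
Element totals:
  C: 7
  H: 13
  N: 1
Molecular formula: C7H13N.
  M = 7(12.011) + 13(1.008) + 14.007
    = 84.077 + 13.104 + 14.007 = 111.188

111.19 g/mol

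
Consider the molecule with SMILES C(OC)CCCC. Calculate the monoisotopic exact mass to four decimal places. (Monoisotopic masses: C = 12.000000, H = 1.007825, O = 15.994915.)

Atom tally by fragment:
  CH3OCH2 → C:2 H:5 O:1
  CH2 → C:1 H:2
  CH2 → C:1 H:2
  CH2 → C:1 H:2
  CH3 → C:1 H:3
Element totals:
  C: 6
  H: 14
  O: 1
Molecular formula: C6H14O.
  M = 6(12.0) + 14(1.007825) + 15.994915
    = 72.000000 + 14.109550 + 15.994915 = 102.104465

102.1045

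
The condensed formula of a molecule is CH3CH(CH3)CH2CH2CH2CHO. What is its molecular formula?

C7H14O

Element totals:
  C: 7
  H: 14
  O: 1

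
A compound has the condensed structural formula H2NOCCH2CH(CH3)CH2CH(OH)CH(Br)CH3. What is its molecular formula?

C8H16BrNO2

Atom tally by fragment:
  H2NOCCH2 → C:2 H:4 O:1 N:1
  CH(CH3) → C:2 H:4
  CH2 → C:1 H:2
  CH(OH) → C:1 H:2 O:1
  CH(Br) → C:1 H:1 Br:1
  CH3 → C:1 H:3
Element totals:
  C: 8
  H: 16
  Br: 1
  N: 1
  O: 2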